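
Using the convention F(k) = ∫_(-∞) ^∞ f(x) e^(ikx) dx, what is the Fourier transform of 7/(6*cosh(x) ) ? 7*pi/(6*cosh(pi*k/2) ) 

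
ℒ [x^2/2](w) w^(-3)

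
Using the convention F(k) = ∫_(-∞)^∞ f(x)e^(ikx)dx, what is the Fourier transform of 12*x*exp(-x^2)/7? 6*I*sqrt(pi)*k*exp(-k^2/4)/7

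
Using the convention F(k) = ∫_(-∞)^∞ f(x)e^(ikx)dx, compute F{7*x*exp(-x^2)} 7*I*sqrt(pi)*k*exp(-k^2/4)/2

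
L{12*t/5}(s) 12/(5*s^2)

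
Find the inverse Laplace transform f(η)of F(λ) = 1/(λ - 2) exp(2 * η)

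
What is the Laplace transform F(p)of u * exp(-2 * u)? (p + 2)^(-2)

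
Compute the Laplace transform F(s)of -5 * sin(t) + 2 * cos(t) 2 * s/(s^2 + 1) - 5/(s^2 + 1)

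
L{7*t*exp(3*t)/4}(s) 7/(4*(s - 3)^2)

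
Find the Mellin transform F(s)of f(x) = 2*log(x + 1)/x -2*pi*csc(pi*s)/(s - 1)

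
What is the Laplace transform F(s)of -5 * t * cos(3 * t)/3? 5 * (9 - s^2)/(3 * (s^2 + 9)^2)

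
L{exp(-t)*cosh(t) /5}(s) (s + 1) /(5*s*(s + 2) ) 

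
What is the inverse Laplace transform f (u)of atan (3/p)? sin (3 * u)/u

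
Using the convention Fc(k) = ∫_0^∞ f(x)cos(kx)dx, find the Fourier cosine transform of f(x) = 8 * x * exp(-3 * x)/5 8 * (9 - k^2)/(5 * (k^2 + 9)^2)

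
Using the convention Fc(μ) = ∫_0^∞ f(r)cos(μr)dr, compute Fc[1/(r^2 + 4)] pi * exp(-2 * μ)/4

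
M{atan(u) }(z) -pi*sec(pi*z/2) /(2*z) 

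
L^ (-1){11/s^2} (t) 11 * t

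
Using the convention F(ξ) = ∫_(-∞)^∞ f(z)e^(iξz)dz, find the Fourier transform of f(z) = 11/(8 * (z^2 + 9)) 11 * pi * exp(-3 * Abs(ξ))/24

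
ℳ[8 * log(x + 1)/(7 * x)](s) -8 * pi * csc(pi * s)/(7 * s - 7)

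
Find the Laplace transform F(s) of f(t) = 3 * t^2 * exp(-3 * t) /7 6/(7 * (s + 3) ^3) 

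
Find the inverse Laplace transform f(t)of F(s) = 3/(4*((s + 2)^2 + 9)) exp(-2*t)*sin(3*t)/4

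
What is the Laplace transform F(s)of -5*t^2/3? -10/(3*s^3)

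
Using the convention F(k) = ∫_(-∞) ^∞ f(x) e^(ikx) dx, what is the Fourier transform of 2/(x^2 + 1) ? 2 * pi * exp(-Abs(k) ) 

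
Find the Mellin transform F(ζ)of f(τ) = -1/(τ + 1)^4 pi * (ζ - 3) * (ζ - 2) * (ζ - 1)/(6 * sin(pi * ζ))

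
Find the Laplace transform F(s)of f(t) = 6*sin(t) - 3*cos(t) 6/(s^2+1) - 3*s/(s^2+1)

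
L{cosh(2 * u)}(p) p/(p^2 - 4)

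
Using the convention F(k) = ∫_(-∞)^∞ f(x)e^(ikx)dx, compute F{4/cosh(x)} 4 * pi/cosh(pi * k/2)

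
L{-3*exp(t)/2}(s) -3/(2*s - 2)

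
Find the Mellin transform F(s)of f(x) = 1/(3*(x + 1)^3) pi*(s - 2)*(s - 1)/(6*sin(pi*s))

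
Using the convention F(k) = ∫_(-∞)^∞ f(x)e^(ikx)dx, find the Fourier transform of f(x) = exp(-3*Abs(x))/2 3/(k^2 + 9)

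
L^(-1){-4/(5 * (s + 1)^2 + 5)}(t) -4 * exp(-t) * sin(t)/5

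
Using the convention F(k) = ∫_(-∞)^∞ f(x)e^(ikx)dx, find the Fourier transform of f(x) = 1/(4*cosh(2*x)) pi/(8*cosh(pi*k/4))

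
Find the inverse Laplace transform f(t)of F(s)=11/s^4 11 * t^3/6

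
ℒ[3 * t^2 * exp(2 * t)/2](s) 3/(s - 2)^3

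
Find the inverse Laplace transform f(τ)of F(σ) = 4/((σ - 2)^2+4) 2*exp(2*τ)*sin(2*τ)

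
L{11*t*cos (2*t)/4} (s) 11*(s^2-4)/ (4*(s^2+4)^2)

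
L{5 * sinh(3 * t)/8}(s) 15/(8 * (s^2 - 9))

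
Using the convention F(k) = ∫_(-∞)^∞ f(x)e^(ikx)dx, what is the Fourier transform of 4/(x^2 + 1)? 4*pi*exp(-Abs(k))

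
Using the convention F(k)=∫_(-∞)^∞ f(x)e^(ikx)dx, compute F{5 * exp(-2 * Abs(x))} 20/(k^2 + 4)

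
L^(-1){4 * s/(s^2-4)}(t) 4 * cosh(2 * t)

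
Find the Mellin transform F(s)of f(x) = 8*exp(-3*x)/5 8*gamma(s)/(5*3^s)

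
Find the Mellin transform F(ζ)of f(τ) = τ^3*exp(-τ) gamma(ζ + 3)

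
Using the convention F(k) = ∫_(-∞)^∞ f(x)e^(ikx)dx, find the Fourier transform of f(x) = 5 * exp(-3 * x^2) 5 * sqrt(3) * sqrt(pi) * exp(-k^2/12)/3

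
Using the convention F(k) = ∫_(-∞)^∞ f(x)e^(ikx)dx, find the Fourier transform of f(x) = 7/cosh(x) 7*pi/cosh(pi*k/2)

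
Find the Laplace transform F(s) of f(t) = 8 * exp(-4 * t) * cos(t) 8 * (s + 4) /((s + 4) ^2 + 1) 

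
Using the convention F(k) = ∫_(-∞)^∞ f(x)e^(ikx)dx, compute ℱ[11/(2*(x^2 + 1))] 11*pi*exp(-Abs(k))/2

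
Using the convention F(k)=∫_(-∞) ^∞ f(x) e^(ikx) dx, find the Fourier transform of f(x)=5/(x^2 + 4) 5*pi*exp(-2*Abs(k) ) /2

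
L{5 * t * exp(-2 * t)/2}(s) 5/(2 * (s+2)^2)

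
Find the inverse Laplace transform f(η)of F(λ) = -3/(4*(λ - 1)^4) -η^3*exp(η)/8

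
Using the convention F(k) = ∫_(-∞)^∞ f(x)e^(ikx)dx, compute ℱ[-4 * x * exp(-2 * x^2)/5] -sqrt(2) * I * sqrt(pi) * k * exp(-k^2/8)/10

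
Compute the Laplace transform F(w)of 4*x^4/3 32/w^5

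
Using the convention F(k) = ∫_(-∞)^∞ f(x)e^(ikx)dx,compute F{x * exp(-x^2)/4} I * sqrt(pi) * k * exp(-k^2/4)/8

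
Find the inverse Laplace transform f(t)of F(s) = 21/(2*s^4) 7*t^3/4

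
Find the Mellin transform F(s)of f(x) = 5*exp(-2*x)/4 5*gamma(s)/(4*2^s)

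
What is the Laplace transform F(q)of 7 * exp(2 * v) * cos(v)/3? 7 * (q - 2)/(3 * ((q - 2)^2 + 1))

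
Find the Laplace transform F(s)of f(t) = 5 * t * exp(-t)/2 5/(2 * (s + 1)^2)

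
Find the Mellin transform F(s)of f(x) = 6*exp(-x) 6*gamma(s)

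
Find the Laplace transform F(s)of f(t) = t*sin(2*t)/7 4*s/(7*(s^2+4)^2)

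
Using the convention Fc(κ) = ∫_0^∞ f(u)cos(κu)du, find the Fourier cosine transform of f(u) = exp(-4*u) 4/(κ^2 + 16)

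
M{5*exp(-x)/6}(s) 5*gamma(s)/6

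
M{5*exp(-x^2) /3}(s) 5*gamma(s/2) /6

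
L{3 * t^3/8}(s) 9/(4 * s^4)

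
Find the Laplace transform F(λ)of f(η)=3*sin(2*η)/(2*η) 3*atan(2/λ)/2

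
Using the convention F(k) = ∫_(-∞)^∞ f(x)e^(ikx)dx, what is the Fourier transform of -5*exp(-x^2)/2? -5*sqrt(pi)*exp(-k^2/4)/2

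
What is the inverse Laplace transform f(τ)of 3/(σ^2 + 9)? sin(3 * τ)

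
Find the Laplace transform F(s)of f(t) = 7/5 7/(5 * s)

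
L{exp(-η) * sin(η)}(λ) 1/((λ + 1)^2 + 1)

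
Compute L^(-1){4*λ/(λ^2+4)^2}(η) η*sin(2*η)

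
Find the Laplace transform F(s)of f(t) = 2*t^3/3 4/s^4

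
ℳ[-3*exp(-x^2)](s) -3*gamma(s/2)/2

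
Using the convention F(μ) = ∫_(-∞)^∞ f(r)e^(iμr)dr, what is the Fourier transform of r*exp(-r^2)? I*sqrt(pi)*μ*exp(-μ^2/4)/2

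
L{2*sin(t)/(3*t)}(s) 2*atan(1/s)/3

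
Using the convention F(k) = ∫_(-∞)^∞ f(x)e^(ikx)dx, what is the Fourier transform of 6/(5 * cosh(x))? 6 * pi/(5 * cosh(pi * k/2))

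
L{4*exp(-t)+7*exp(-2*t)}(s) 7/(s+2)+4/(s+1)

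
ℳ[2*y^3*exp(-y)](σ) 2*gamma(σ+3)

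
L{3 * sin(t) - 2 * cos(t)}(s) 3/(s^2+1) - 2 * s/(s^2+1)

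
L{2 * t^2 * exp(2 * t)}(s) 4/(s - 2)^3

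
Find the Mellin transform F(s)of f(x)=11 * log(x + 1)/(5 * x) -11 * pi * csc(pi * s)/(5 * s - 5)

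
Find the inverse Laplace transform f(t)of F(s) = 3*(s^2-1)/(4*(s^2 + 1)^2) 3*t*cos(t)/4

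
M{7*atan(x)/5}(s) -7*pi*sec(pi*s/2)/(10*s)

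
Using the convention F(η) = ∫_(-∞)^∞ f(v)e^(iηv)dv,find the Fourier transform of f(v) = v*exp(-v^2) I*sqrt(pi)*η*exp(-η^2/4)/2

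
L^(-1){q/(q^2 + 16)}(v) cos(4*v)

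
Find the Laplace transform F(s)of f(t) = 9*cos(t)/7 9*s/(7*(s^2 + 1))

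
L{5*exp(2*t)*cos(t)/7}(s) 5*(s - 2)/(7*((s - 2)^2 + 1))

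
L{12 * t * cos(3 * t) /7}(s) 12 * (s^2 - 9) /(7 * (s^2 + 9) ^2) 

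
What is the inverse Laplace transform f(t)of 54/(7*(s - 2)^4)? 9*t^3*exp(2*t)/7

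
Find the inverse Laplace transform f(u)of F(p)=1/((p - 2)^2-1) exp(2 * u) * sinh(u)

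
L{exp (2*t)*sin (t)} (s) 1/ ( (s - 2)^2 + 1)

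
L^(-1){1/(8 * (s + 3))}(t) exp(-3 * t)/8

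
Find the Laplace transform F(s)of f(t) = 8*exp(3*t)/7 8/(7*(s - 3))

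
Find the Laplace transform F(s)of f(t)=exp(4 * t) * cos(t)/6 (s - 4)/(6 * ((s - 4)^2 + 1))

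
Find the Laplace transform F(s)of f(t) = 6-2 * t 6/s - 2/s^2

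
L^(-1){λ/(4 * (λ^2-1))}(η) cosh(η)/4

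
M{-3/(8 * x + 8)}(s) -3 * pi * csc(pi * s)/8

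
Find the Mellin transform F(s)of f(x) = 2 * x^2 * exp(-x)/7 2 * gamma(s + 2)/7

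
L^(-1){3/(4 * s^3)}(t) 3 * t^2/8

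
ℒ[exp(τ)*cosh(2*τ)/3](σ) (σ - 1)/(3*((σ - 1)^2 - 4))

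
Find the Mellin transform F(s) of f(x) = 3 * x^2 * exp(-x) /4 3 * gamma(s + 2) /4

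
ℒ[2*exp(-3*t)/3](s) 2/(3*(s + 3))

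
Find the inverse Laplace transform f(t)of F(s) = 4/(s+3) 4 * exp(-3 * t)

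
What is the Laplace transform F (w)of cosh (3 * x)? w/ (w^2 - 9)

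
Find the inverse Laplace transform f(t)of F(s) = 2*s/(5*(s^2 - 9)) 2*cosh(3*t)/5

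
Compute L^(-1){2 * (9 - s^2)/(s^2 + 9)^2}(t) -2 * t * cos(3 * t)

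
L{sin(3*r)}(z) 3/(z^2 + 9)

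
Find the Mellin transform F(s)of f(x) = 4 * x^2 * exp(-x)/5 4 * gamma(s + 2)/5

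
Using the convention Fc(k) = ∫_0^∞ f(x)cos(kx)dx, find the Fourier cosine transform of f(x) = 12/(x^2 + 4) 3*pi*exp(-2*k)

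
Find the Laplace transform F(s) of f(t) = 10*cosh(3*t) 10*s/(s^2 - 9) 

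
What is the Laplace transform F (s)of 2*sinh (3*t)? 6/ (s^2 - 9)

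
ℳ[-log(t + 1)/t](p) pi*csc(pi*p)/(p - 1)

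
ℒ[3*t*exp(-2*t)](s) 3/(s + 2)^2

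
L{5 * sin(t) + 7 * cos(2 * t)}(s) 7 * s/(s^2 + 4) + 5/(s^2 + 1)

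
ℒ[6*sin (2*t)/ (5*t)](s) 6*atan (2/s)/5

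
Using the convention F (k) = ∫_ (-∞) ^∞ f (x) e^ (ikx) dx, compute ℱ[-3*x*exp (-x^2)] -3*I*sqrt (pi)*k*exp (-k^2/4) /2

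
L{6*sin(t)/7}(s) 6/(7*(s^2 + 1))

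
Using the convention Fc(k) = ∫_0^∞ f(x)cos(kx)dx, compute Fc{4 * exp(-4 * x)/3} 16/(3 * (k^2+16))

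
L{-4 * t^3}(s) -24/s^4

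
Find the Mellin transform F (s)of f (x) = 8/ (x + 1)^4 4 * gamma (s) * gamma (4 - s)/3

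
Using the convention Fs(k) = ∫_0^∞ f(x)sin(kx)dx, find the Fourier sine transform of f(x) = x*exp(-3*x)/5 6*k/(5*(k^2+9)^2)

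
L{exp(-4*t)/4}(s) 1/(4*(s + 4))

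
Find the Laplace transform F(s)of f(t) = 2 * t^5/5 48/s^6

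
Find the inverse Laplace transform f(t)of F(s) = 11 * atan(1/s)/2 11 * sin(t)/(2 * t)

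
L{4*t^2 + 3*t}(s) 3/s^2 + 8/s^3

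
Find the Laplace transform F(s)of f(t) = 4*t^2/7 8/(7*s^3)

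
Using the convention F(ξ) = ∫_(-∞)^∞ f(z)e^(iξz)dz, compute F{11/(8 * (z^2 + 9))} 11 * pi * exp(-3 * Abs(ξ))/24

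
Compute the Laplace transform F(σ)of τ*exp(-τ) (σ + 1)^(-2)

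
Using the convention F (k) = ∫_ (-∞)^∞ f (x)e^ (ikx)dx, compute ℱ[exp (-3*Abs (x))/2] 3/ (k^2 + 9)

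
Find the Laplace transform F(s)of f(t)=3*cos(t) 3*s/(s^2 + 1)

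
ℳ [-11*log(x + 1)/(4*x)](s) 11*pi*csc(pi*s)/(4*(s - 1))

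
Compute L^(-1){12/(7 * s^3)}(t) 6 * t^2/7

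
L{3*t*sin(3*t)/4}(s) 9*s/(2*(s^2 + 9)^2)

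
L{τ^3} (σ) 6/σ^4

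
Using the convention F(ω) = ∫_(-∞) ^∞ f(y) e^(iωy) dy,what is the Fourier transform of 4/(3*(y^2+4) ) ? 2*pi*exp(-2*Abs(ω) ) /3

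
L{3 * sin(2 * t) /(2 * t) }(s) 3 * atan(2/s) /2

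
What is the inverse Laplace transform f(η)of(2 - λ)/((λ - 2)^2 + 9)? -exp(2*η)*cos(3*η)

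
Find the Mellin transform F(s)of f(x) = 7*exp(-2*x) 7*gamma(s)/2^s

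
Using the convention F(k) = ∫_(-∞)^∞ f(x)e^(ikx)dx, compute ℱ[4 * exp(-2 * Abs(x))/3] 16/(3 * (k^2 + 4))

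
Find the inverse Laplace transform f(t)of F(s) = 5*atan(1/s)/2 5*sin(t)/(2*t)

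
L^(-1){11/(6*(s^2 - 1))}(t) 11*sinh(t)/6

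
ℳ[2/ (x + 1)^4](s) gamma (s)*gamma (4 - s)/3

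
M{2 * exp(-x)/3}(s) 2 * gamma(s)/3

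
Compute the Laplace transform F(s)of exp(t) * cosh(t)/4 (s - 1)/(4 * s * (s - 2))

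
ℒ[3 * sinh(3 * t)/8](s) 9/(8 * (s^2 - 9))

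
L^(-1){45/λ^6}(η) 3*η^5/8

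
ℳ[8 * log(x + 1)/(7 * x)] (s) -8 * pi * csc(pi * s)/(7 * s - 7)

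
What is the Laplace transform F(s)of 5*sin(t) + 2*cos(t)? 2*s/(s^2 + 1) + 5/(s^2 + 1)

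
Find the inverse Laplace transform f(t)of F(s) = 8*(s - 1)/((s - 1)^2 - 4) 8*exp(t)*cosh(2*t)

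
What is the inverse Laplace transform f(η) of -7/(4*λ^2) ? -7*η/4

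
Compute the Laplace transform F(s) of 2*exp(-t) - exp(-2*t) 2/(s + 1)-1/(s + 2) 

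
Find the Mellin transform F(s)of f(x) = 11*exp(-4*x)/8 11*gamma(s)/(8*2^(2*s))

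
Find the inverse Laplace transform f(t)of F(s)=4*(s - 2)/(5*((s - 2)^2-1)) 4*exp(2*t)*cosh(t)/5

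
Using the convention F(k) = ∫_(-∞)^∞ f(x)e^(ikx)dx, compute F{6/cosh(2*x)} 3*pi/cosh(pi*k/4)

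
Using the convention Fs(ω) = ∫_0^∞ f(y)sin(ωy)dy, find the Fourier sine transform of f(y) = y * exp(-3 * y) 6 * ω/(ω^2 + 9)^2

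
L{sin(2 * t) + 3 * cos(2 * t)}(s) 2/(s^2 + 4) + 3 * s/(s^2 + 4)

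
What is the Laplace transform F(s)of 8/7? 8/(7 * s)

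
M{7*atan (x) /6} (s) -7*pi*sec (pi*s/2) / (12*s) 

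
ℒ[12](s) 12/s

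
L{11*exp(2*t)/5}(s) 11/(5*(s - 2))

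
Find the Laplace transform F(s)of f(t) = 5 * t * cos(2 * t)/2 5 * (s^2 - 4)/(2 * (s^2+4)^2)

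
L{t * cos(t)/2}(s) (s^2 - 1)/(2 * (s^2+1)^2)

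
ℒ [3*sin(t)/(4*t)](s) 3*atan(1/s)/4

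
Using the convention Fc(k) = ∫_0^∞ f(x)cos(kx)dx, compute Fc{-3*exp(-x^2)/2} -3*sqrt(pi)*exp(-k^2/4)/4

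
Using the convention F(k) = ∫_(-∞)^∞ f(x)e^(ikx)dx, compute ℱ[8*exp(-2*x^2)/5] 4*sqrt(2)*sqrt(pi)*exp(-k^2/8)/5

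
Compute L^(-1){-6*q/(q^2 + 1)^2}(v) -3*v*sin(v)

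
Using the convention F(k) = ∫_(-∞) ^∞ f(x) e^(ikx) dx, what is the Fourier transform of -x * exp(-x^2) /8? -I * sqrt(pi) * k * exp(-k^2/4) /16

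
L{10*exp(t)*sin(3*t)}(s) 30/((s - 1)^2+9)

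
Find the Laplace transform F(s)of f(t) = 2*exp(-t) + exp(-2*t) 2/(s + 1) + 1/(s + 2)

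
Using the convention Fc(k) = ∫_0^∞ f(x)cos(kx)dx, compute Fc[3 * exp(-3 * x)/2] 9/(2 * (k^2+9))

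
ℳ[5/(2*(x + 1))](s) 5*pi*csc(pi*s)/2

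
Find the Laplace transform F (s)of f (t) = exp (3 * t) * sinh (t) 1/ ( (s - 3)^2 - 1)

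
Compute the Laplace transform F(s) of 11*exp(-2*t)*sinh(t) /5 11/(5*((s + 2) ^2-1) ) 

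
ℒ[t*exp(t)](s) (s - 1)^(-2)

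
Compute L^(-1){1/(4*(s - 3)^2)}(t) t*exp(3*t)/4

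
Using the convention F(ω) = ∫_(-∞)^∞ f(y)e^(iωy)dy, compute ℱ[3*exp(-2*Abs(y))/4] 3/(ω^2 + 4)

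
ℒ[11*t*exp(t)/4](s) 11/(4*(s - 1)^2)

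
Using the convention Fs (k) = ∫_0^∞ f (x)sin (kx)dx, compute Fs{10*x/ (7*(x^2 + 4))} 5*pi*exp (-2*k)/7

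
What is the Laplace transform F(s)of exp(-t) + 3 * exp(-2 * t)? 1/(s + 1) + 3/(s + 2)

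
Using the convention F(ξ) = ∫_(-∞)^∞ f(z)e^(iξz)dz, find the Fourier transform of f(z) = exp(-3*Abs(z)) 6/(ξ^2 + 9)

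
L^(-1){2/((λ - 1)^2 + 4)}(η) exp(η)*sin(2*η)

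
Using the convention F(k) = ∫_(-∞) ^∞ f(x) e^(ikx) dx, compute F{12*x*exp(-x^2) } 6*I*sqrt(pi)*k*exp(-k^2/4) 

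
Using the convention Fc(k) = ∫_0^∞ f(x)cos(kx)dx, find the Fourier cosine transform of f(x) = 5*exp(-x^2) 5*sqrt(pi)*exp(-k^2/4)/2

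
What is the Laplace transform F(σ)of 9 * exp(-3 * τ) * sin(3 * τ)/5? 27/(5 * ((σ + 3)^2 + 9))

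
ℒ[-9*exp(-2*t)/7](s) -9/(7*s + 14)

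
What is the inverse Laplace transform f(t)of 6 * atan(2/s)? 6 * sin(2 * t)/t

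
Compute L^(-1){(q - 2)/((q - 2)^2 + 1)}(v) exp(2*v)*cos(v)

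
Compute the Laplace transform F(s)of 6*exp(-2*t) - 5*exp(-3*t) 6/(s + 2) - 5/(s + 3)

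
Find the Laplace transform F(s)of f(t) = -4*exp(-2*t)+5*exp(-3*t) 5/(s+3) - 4/(s+2)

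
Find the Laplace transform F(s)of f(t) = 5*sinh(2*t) 10/(s^2 - 4)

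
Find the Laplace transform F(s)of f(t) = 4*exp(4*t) 4/(s - 4)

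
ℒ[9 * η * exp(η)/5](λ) 9/(5 * (λ - 1)^2)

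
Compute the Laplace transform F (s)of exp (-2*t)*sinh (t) 1/ ( (s + 2)^2 - 1)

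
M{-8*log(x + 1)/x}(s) 8*pi*csc(pi*s)/(s - 1)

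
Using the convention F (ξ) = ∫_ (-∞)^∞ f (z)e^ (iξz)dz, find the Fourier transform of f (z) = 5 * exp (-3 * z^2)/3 5 * sqrt (3) * sqrt (pi) * exp (-ξ^2/12)/9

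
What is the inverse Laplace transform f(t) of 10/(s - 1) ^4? 5*t^3*exp(t) /3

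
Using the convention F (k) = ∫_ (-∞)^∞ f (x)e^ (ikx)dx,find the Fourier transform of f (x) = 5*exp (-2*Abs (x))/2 10/ (k^2 + 4)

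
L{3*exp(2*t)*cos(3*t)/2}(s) 3*(s - 2)/(2*((s - 2)^2 + 9))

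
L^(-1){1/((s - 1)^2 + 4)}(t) exp(t)*sin(2*t)/2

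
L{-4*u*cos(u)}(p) 4*(1 - p^2)/(p^2+1)^2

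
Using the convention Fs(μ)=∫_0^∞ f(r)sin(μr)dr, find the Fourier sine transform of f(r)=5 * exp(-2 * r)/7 5 * μ/(7 * (μ^2 + 4))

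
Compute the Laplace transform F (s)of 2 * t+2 2/s^2+2/s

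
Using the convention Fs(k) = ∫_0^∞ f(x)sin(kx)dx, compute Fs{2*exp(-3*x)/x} 2*atan(k/3)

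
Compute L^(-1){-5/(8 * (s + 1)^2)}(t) -5 * t * exp(-t)/8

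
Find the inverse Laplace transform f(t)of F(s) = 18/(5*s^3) 9*t^2/5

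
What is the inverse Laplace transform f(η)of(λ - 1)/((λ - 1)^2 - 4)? exp(η) * cosh(2 * η)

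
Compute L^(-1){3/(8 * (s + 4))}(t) 3 * exp(-4 * t)/8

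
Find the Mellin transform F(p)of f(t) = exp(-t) gamma(p)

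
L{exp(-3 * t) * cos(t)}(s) (s + 3)/((s + 3)^2 + 1)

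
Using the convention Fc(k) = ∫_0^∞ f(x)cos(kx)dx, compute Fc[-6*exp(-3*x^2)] -sqrt(3)*sqrt(pi)*exp(-k^2/12)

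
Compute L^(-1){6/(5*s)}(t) 6/5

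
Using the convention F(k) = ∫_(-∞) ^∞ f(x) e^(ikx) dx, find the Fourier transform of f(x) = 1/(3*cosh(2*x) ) pi/(6*cosh(pi*k/4) ) 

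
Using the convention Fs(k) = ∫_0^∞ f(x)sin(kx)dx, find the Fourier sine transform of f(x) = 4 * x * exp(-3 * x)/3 8 * k/(k^2 + 9)^2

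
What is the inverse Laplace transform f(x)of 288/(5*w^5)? 12*x^4/5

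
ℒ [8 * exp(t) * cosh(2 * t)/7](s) 8 * (s - 1)/(7 * ((s - 1)^2 - 4))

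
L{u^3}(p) 6/p^4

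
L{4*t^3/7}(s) 24/(7*s^4)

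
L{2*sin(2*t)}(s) 4/(s^2+4)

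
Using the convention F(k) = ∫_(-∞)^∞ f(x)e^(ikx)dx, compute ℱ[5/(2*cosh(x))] 5*pi/(2*cosh(pi*k/2))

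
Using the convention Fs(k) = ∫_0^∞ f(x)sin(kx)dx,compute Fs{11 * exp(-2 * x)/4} 11 * k/(4 * (k^2 + 4))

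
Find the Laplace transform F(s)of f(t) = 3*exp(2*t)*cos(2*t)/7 3*(s - 2)/(7*((s - 2)^2+4))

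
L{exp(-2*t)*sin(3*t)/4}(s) 3/(4*((s + 2)^2 + 9))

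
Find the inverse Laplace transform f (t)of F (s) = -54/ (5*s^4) -9*t^3/5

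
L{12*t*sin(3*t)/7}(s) 72*s/(7*(s^2 + 9)^2)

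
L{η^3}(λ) 6/λ^4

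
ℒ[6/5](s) 6/(5 * s)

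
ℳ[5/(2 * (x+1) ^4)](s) 5 * gamma(s) * gamma(4 - s) /12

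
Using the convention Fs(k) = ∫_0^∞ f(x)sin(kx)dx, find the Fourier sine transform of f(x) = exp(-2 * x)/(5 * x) atan(k/2)/5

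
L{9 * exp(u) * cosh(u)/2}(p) 9 * (p - 1)/(2 * p * (p - 2))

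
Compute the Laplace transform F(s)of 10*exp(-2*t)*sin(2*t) 20/((s + 2)^2 + 4)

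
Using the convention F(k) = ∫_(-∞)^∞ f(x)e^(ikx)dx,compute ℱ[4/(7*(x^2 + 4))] 2*pi*exp(-2*Abs(k))/7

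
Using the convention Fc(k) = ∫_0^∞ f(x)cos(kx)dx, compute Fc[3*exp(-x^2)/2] 3*sqrt(pi)*exp(-k^2/4)/4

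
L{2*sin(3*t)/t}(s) 2*atan(3/s)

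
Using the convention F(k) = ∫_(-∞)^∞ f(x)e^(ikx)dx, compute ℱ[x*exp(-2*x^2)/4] sqrt(2)*I*sqrt(pi)*k*exp(-k^2/8)/32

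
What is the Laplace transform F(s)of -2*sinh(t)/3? -2/(3*s^2-3)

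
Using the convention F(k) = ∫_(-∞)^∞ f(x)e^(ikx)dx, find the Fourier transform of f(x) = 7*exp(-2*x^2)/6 7*sqrt(2)*sqrt(pi)*exp(-k^2/8)/12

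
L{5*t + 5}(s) 5/s + 5/s^2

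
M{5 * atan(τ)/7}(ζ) -5 * pi * sec(pi * ζ/2)/(14 * ζ)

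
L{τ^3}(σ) 6/σ^4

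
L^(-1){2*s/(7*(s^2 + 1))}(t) 2*cos(t)/7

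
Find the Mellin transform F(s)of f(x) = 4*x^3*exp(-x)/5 4*gamma(s + 3)/5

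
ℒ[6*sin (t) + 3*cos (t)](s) 6/ (s^2 + 1) + 3*s/ (s^2 + 1)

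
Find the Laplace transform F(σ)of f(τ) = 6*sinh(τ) 6/(σ^2-1)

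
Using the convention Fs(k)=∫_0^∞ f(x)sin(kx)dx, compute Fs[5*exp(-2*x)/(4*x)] 5*atan(k/2)/4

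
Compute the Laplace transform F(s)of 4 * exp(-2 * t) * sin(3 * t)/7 12/(7 * ((s + 2)^2 + 9))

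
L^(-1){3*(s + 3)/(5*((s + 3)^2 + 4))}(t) 3*exp(-3*t)*cos(2*t)/5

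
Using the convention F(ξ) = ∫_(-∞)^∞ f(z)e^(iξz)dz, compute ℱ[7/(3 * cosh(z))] 7 * pi/(3 * cosh(pi * ξ/2))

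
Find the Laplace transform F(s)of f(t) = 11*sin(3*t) 33/(s^2 + 9)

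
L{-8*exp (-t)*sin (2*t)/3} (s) -16/ (3*(s + 1)^2 + 12)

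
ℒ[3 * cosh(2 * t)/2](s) 3 * s/(2 * (s^2 - 4))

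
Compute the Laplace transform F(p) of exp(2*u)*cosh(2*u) (p - 2) /(p*(p - 4) ) 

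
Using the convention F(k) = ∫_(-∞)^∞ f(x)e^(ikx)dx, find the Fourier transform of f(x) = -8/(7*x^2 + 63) -8*pi*exp(-3*Abs(k))/21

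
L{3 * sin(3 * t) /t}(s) 3 * atan(3/s) 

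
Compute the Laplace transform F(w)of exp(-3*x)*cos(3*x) (w+3)/((w+3)^2+9)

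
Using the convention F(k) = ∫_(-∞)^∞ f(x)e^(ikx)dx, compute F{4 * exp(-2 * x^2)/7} 2 * sqrt(2) * sqrt(pi) * exp(-k^2/8)/7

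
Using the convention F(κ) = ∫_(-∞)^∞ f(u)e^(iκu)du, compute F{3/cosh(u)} 3*pi/cosh(pi*κ/2)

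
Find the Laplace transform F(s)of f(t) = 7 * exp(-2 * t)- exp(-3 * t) 7/(s + 2) - 1/(s + 3)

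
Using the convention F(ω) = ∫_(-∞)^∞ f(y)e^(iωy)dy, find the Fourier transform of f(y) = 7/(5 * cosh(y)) 7 * pi/(5 * cosh(pi * ω/2))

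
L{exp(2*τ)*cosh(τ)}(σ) (σ - 2)/((σ - 2)^2-1)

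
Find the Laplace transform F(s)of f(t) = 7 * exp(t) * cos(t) 7 * (s - 1)/((s - 1)^2 + 1)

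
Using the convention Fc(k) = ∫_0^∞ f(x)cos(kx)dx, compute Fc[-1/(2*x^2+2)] -pi*exp(-k)/4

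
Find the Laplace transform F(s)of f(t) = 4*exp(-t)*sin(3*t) 12/((s + 1)^2 + 9)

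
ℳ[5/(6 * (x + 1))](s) 5 * pi * csc(pi * s)/6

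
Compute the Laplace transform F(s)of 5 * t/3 5/(3 * s^2)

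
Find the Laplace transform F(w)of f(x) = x w^(-2)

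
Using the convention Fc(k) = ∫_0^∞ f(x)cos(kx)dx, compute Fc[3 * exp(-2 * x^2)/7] 3 * sqrt(2) * sqrt(pi) * exp(-k^2/8)/28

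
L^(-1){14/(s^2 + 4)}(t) 7*sin(2*t)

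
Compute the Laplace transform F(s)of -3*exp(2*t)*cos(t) 3*(2 - s)/((s - 2)^2 + 1)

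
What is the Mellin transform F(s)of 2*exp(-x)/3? 2*gamma(s)/3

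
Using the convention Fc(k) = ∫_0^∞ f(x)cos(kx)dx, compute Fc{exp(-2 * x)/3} 2/(3 * (k^2 + 4))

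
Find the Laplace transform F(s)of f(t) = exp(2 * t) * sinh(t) 1/((s - 2)^2-1)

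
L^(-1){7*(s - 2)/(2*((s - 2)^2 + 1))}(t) 7*exp(2*t)*cos(t)/2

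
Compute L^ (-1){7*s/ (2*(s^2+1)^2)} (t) 7*t*sin (t)/4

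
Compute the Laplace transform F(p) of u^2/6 1/(3 * p^3) 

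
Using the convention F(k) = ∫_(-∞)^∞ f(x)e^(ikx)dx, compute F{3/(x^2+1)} 3*pi*exp(-Abs(k))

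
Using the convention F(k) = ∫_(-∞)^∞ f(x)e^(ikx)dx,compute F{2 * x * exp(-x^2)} I * sqrt(pi) * k * exp(-k^2/4)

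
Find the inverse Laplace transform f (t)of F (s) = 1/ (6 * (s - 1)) exp (t)/6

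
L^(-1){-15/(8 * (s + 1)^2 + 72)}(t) -5 * exp(-t) * sin(3 * t)/8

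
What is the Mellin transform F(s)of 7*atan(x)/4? -7*pi*sec(pi*s/2)/(8*s)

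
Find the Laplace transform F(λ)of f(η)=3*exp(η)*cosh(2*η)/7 3*(λ - 1)/(7*((λ - 1)^2 - 4))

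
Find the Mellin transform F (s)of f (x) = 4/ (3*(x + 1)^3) 2*pi*(s - 2)*(s - 1)/ (3*sin (pi*s))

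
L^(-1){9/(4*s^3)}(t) 9*t^2/8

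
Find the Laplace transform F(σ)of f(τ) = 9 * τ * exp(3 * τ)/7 9/(7 * (σ - 3)^2)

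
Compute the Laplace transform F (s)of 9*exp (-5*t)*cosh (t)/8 9*(s + 5)/ (8*( (s + 5)^2 - 1))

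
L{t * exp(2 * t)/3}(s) 1/(3 * (s - 2)^2)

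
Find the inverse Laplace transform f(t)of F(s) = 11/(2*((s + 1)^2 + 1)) 11*exp(-t)*sin(t)/2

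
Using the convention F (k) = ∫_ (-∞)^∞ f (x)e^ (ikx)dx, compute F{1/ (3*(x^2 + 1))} pi*exp (-Abs (k))/3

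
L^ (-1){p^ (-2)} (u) u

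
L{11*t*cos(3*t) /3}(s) 11*(s^2 - 9) /(3*(s^2 + 9) ^2) 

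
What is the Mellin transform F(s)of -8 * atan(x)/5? 4 * pi * sec(pi * s/2)/(5 * s)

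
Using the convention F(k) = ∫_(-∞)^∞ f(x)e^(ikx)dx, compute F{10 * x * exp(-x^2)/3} 5 * I * sqrt(pi) * k * exp(-k^2/4)/3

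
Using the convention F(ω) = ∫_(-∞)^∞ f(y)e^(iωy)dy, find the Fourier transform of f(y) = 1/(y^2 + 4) pi*exp(-2*Abs(ω))/2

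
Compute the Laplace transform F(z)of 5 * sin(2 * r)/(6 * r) 5 * atan(2/z)/6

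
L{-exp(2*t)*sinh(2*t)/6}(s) -1/(3*s*(s - 4))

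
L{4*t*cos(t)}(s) 4*(s^2-1)/(s^2 + 1)^2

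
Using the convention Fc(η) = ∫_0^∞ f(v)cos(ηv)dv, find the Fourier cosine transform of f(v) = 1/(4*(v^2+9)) pi*exp(-3*η)/24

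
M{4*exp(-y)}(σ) 4*gamma(σ)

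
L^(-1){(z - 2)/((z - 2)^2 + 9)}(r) exp(2*r)*cos(3*r)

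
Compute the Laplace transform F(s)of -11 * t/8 -11/(8 * s^2)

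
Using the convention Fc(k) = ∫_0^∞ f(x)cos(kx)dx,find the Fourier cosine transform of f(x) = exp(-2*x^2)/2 sqrt(2)*sqrt(pi)*exp(-k^2/8)/8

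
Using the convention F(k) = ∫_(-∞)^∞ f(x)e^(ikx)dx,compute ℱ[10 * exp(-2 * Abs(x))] 40/(k^2 + 4)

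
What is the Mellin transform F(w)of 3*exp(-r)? 3*gamma(w)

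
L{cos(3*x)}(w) w/(w^2 + 9)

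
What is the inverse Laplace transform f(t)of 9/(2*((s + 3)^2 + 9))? 3*exp(-3*t)*sin(3*t)/2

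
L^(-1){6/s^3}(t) 3 * t^2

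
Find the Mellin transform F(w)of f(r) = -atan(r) pi*sec(pi*w/2)/(2*w)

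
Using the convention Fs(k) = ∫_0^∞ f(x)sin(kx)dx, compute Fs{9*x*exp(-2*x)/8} 9*k/(2*(k^2 + 4)^2)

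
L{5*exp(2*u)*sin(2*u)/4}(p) 5/(2*((p - 2)^2 + 4))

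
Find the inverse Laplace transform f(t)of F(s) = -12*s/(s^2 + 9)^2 -2*t*sin(3*t)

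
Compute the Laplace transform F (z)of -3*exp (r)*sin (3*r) -9/ ( (z - 1)^2 + 9)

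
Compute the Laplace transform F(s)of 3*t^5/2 180/s^6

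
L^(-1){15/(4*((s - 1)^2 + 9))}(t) 5*exp(t)*sin(3*t)/4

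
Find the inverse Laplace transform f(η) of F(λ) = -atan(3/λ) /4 -sin(3 * η) /(4 * η) 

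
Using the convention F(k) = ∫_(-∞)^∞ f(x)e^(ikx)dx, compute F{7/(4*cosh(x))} 7*pi/(4*cosh(pi*k/2))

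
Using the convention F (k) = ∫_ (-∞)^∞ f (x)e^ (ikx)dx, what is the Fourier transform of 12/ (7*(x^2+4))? 6*pi*exp (-2*Abs (k))/7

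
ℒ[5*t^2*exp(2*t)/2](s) 5/(s - 2)^3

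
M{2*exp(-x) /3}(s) 2*gamma(s) /3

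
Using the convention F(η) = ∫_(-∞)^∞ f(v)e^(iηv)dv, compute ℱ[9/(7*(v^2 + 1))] 9*pi*exp(-Abs(η))/7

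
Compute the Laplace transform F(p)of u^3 6/p^4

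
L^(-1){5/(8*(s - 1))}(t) 5*exp(t)/8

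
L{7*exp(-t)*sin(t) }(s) 7/((s+1) ^2+1) 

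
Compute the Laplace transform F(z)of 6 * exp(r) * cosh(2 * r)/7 6 * (z - 1)/(7 * ((z - 1)^2 - 4))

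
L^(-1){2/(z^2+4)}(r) sin(2 * r)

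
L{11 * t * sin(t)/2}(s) 11 * s/(s^2+1)^2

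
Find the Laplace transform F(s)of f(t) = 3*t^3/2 9/s^4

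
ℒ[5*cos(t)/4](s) 5*s/(4*(s^2+1))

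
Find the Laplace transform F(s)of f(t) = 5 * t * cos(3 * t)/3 5 * (s^2 - 9)/(3 * (s^2 + 9)^2)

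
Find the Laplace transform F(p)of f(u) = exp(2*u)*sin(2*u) 2/((p - 2)^2 + 4)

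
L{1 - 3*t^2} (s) 1/s - 6/s^3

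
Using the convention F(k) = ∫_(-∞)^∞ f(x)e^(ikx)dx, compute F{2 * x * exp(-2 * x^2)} sqrt(2) * I * sqrt(pi) * k * exp(-k^2/8)/4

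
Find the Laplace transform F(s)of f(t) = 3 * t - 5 3/s^2 - 5/s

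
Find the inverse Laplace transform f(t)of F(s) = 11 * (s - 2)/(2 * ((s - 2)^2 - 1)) 11 * exp(2 * t) * cosh(t)/2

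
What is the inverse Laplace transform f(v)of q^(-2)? v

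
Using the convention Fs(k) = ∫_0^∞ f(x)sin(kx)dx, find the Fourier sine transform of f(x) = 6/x 3*pi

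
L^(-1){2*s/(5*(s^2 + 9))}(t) 2*cos(3*t)/5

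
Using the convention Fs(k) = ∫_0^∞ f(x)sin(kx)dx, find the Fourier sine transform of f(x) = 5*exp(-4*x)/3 5*k/(3*(k^2 + 16))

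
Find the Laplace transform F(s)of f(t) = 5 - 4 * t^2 5/s - 8/s^3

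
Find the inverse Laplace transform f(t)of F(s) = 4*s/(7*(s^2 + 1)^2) 2*t*sin(t)/7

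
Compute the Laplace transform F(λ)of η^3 6/λ^4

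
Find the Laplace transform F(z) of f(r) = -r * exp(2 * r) -1/(z - 2) ^2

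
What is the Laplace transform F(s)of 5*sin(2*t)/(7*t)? 5*atan(2/s)/7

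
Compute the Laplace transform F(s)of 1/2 1/(2*s)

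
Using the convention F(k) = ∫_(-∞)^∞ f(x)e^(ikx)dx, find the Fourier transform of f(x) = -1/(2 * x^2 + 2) -pi * exp(-Abs(k))/2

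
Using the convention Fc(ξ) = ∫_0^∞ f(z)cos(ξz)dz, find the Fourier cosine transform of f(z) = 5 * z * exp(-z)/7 5 * (1 - ξ^2)/(7 * (ξ^2 + 1)^2)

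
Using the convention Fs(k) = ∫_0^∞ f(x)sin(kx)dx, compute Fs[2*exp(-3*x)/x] 2*atan(k/3)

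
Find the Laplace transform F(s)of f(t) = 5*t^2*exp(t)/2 5/(s - 1)^3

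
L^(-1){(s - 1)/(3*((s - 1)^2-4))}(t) exp(t)*cosh(2*t)/3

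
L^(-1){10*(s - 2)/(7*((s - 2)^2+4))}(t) 10*exp(2*t)*cos(2*t)/7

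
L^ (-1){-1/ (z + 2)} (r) -exp (-2 * r)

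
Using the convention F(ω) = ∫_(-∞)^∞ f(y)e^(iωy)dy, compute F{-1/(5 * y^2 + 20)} -pi * exp(-2 * Abs(ω))/10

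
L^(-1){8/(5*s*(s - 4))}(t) 4*exp(2*t)*sinh(2*t)/5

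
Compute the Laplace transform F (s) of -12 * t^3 -72/s^4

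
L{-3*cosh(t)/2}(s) -3*s/(2*s^2 - 2)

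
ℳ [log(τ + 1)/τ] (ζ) -pi * csc(pi * ζ)/(ζ - 1)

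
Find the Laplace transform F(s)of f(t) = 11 11/s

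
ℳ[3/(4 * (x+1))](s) 3 * pi * csc(pi * s)/4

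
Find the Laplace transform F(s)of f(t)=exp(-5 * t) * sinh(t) 1/((s + 5)^2 - 1)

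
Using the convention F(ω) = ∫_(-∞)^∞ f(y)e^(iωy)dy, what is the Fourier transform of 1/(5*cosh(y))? pi/(5*cosh(pi*ω/2))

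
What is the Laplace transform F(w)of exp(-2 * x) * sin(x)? 1/((w + 2)^2 + 1)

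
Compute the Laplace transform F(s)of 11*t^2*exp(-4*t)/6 11/(3*(s+4)^3)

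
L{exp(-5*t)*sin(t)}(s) 1/((s+5)^2+1)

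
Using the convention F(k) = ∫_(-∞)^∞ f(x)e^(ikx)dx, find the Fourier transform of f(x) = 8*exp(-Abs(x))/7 16/(7*(k^2 + 1))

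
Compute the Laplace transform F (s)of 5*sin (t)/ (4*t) 5*atan (1/s)/4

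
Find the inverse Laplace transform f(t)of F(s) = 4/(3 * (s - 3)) 4 * exp(3 * t)/3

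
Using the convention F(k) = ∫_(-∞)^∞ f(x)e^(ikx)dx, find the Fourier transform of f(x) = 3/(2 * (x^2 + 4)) 3 * pi * exp(-2 * Abs(k))/4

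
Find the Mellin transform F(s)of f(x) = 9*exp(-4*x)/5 9*gamma(s)/(5*4^s)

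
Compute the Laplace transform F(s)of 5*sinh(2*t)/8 5/(4*(s^2 - 4))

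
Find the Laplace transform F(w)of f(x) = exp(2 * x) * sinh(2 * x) 2/(w * (w - 4))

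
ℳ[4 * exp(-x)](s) 4 * gamma(s)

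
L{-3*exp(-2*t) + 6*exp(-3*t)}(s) 6/(s + 3) - 3/(s + 2)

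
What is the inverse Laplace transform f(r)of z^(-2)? r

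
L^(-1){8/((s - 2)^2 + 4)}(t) 4*exp(2*t)*sin(2*t)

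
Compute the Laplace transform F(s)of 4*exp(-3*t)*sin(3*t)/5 12/(5*((s + 3)^2 + 9))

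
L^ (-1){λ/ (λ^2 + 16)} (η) cos (4 * η)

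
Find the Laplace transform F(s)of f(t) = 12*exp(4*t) 12/(s - 4)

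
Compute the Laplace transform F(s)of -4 -4/s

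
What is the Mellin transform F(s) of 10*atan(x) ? -5*pi*sec(pi*s/2) /s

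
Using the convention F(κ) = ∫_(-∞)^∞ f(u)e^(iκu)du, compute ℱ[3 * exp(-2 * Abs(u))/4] 3/(κ^2 + 4)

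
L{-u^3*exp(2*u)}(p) -6/(p - 2)^4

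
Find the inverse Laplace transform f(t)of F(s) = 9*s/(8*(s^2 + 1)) 9*cos(t)/8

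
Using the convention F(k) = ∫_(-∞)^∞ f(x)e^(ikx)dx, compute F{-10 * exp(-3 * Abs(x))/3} -20/(k^2+9)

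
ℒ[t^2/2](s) s^(-3)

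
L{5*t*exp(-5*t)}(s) 5/(s + 5)^2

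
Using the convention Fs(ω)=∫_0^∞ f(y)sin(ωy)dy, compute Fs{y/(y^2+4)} pi*exp(-2*ω)/2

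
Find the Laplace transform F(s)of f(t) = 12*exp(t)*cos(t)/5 12*(s - 1)/(5*((s - 1)^2 + 1))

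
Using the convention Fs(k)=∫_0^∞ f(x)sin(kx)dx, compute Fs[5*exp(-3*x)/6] 5*k/(6*(k^2+9))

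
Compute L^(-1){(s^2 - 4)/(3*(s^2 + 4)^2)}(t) t*cos(2*t)/3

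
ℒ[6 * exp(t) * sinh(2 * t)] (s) 12/((s - 1)^2 - 4)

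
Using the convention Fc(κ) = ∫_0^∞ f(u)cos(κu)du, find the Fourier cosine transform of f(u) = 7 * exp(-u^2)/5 7 * sqrt(pi) * exp(-κ^2/4)/10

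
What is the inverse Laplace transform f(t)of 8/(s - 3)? 8*exp(3*t)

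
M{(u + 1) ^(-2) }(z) (-pi * z + pi) /sin(pi * z) 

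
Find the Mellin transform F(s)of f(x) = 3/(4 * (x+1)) 3 * pi * csc(pi * s)/4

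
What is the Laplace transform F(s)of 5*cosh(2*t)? 5*s/(s^2 - 4)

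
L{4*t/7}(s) 4/(7*s^2)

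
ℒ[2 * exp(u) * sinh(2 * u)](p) 4/((p - 1)^2-4)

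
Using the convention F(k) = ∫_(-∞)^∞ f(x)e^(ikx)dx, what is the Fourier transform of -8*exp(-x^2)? -8*sqrt(pi)*exp(-k^2/4)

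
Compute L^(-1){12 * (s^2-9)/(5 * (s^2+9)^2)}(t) 12 * t * cos(3 * t)/5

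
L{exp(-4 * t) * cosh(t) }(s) (s + 4) /((s + 4) ^2 - 1) 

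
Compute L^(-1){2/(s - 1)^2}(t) 2*t*exp(t)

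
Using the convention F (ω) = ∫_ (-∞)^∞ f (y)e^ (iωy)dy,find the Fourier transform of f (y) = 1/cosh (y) pi/cosh (pi * ω/2)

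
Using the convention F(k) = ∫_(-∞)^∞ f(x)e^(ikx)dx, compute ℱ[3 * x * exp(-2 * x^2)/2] 3 * sqrt(2) * I * sqrt(pi) * k * exp(-k^2/8)/16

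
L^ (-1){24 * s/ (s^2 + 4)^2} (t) 6 * t * sin (2 * t)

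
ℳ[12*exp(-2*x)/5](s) 12*gamma(s)/(5*2^s)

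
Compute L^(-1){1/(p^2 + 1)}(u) sin(u)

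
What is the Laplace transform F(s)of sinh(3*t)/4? 3/(4*(s^2 - 9))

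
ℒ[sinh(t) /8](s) 1/(8*(s^2 - 1) ) 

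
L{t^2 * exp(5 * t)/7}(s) 2/(7 * (s - 5)^3)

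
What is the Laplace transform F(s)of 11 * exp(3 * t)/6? 11/(6 * (s - 3))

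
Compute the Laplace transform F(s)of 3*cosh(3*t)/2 3*s/(2*(s^2 - 9))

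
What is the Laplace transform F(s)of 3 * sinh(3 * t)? 9/(s^2-9)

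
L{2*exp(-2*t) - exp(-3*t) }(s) 2/(s + 2) - 1/(s + 3) 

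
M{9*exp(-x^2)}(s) 9*gamma(s/2)/2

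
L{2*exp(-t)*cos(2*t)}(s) 2*(s+1)/((s+1)^2+4)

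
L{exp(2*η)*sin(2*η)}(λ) 2/((λ - 2)^2 + 4)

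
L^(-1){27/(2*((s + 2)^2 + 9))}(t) 9*exp(-2*t)*sin(3*t)/2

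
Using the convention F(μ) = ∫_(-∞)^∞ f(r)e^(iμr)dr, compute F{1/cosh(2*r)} pi/(2*cosh(pi*μ/4))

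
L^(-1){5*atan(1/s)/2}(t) 5*sin(t)/(2*t)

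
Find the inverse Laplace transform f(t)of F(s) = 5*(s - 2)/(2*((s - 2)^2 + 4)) 5*exp(2*t)*cos(2*t)/2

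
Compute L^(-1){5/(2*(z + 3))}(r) 5*exp(-3*r)/2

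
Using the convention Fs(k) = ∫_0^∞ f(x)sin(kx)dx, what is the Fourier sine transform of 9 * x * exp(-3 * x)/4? 27 * k/(2 * (k^2 + 9)^2)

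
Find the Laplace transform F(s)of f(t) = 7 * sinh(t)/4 7/(4 * (s^2 - 1))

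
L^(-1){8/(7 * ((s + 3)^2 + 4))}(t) 4 * exp(-3 * t) * sin(2 * t)/7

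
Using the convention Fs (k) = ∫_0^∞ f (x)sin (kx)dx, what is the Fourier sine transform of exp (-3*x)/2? k/ (2*(k^2 + 9))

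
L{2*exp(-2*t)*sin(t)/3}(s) 2/(3*((s+2)^2+1))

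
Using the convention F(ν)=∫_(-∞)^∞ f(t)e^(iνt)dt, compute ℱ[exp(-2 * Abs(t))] 4/(ν^2+4)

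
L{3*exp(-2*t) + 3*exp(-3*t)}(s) 3/(s + 2) + 3/(s + 3)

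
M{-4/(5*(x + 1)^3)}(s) -2*pi*(s - 2)*(s - 1)/(5*sin(pi*s))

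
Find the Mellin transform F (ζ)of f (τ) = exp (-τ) gamma (ζ)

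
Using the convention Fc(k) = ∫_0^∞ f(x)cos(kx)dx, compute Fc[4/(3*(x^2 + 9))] 2*pi*exp(-3*k)/9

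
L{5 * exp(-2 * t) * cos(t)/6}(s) 5 * (s + 2)/(6 * ((s + 2)^2 + 1))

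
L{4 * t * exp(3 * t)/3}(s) 4/(3 * (s - 3)^2)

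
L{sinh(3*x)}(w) 3/(w^2 - 9)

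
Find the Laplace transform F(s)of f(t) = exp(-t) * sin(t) 1/((s+1)^2+1)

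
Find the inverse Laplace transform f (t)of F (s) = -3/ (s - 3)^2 -3 * t * exp (3 * t)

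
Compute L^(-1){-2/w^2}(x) -2*x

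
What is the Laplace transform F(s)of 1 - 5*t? 1/s - 5/s^2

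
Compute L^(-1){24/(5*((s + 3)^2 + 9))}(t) 8*exp(-3*t)*sin(3*t)/5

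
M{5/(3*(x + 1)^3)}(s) 5*pi*(s - 2)*(s - 1)/(6*sin(pi*s))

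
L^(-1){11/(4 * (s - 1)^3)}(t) 11 * t^2 * exp(t)/8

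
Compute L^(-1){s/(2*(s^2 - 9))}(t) cosh(3*t)/2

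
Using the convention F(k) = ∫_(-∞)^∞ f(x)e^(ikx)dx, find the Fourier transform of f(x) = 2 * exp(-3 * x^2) 2 * sqrt(3) * sqrt(pi) * exp(-k^2/12)/3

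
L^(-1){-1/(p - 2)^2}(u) -u*exp(2*u)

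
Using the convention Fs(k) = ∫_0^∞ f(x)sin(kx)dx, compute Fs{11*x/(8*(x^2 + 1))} 11*pi*exp(-k)/16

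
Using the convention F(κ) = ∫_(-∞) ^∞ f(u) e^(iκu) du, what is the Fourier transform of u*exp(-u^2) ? I*sqrt(pi)*κ*exp(-κ^2/4) /2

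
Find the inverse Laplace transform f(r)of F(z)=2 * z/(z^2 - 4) 2 * cosh(2 * r)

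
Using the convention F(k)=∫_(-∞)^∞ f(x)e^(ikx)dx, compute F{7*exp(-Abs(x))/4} 7/(2*(k^2 + 1))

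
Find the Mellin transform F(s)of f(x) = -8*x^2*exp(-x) -8*gamma(s + 2)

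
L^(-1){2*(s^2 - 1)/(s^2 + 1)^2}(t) 2*t*cos(t)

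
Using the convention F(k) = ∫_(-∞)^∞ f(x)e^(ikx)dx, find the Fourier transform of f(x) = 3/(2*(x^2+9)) pi*exp(-3*Abs(k))/2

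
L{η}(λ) λ^(-2)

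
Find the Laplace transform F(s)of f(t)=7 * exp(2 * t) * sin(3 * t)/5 21/(5 * ((s - 2)^2+9))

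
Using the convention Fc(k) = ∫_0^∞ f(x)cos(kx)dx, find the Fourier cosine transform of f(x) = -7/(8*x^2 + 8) -7*pi*exp(-k)/16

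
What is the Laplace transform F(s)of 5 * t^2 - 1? 10/s^3 - 1/s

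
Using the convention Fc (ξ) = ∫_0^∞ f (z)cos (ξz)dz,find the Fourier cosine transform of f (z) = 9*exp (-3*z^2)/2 3*sqrt (3)*sqrt (pi)*exp (-ξ^2/12)/4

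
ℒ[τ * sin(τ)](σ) 2 * σ/(σ^2 + 1)^2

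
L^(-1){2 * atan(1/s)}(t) 2 * sin(t)/t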